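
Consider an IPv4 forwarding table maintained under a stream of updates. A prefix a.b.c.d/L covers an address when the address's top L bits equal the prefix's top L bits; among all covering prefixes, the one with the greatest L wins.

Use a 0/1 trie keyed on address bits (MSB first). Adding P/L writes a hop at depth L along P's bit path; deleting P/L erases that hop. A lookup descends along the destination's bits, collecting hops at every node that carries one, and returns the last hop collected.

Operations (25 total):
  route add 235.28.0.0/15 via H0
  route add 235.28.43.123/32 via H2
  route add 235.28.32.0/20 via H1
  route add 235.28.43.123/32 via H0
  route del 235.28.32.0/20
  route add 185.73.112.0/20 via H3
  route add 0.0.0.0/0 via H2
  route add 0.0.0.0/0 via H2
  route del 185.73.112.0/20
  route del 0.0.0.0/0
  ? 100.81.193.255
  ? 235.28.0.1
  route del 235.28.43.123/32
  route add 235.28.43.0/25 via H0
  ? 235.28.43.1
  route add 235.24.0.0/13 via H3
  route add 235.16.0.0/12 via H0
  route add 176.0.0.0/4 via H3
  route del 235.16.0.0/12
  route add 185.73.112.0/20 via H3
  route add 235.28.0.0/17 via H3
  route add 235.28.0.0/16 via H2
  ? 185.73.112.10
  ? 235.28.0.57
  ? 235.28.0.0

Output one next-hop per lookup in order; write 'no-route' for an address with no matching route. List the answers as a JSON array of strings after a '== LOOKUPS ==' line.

Process each operation:
  add 235.28.0.0/15 -> H0 at depth 15
  add 235.28.43.123/32 -> H2 at depth 32
  add 235.28.32.0/20 -> H1 at depth 20
  add 235.28.43.123/32 -> H0 at depth 32
  - 235.28.32.0/20 clear@20
  add 185.73.112.0/20 -> H3 at depth 20
  add 0.0.0.0/0 -> H2 at depth 0
  add 0.0.0.0/0 -> H2 at depth 0
  - 185.73.112.0/20 clear@20
  - 0.0.0.0/0 clear@0
  lookup 100.81.193.255: bits ε walk d0:- -> no-route
  lookup 235.28.0.1: bits 111010110001110000 walk d0:-→d1:-→d2:-→d3:-→d4:-→d5:-→d6:-→d7:-→d8:-→d9:-→d10:-→d11:-→d12:-→d13:-→d14:-→d15:H0→d16:-→d17:-→d18:- -> H0
  - 235.28.43.123/32 clear@32
  add 235.28.43.0/25 -> H0 at depth 25
  lookup 235.28.43.1: bits 1110101100011100001010110 walk d0:-→d1:-→d2:-→d3:-→d4:-→d5:-→d6:-→d7:-→d8:-→d9:-→d10:-→d11:-→d12:-→d13:-→d14:-→d15:H0→d16:-→d17:-→d18:-→d19:-→d20:-→d21:-→d22:-→d23:-→d24:-→d25:H0 -> H0
  add 235.24.0.0/13 -> H3 at depth 13
  add 235.16.0.0/12 -> H0 at depth 12
  add 176.0.0.0/4 -> H3 at depth 4
  - 235.16.0.0/12 clear@12
  add 185.73.112.0/20 -> H3 at depth 20
  add 235.28.0.0/17 -> H3 at depth 17
  add 235.28.0.0/16 -> H2 at depth 16
  lookup 185.73.112.10: bits 10111001010010010111 walk d0:-→d1:-→d2:-→d3:-→d4:H3→d5:-→d6:-→d7:-→d8:-→d9:-→d10:-→d11:-→d12:-→d13:-→d14:-→d15:-→d16:-→d17:-→d18:-→d19:-→d20:H3 -> H3
  lookup 235.28.0.57: bits 111010110001110000 walk d0:-→d1:-→d2:-→d3:-→d4:-→d5:-→d6:-→d7:-→d8:-→d9:-→d10:-→d11:-→d12:-→d13:H3→d14:-→d15:H0→d16:H2→d17:H3→d18:- -> H3
  lookup 235.28.0.0: bits 111010110001110000 walk d0:-→d1:-→d2:-→d3:-→d4:-→d5:-→d6:-→d7:-→d8:-→d9:-→d10:-→d11:-→d12:-→d13:H3→d14:-→d15:H0→d16:H2→d17:H3→d18:- -> H3

== LOOKUPS ==
["no-route","H0","H0","H3","H3","H3"]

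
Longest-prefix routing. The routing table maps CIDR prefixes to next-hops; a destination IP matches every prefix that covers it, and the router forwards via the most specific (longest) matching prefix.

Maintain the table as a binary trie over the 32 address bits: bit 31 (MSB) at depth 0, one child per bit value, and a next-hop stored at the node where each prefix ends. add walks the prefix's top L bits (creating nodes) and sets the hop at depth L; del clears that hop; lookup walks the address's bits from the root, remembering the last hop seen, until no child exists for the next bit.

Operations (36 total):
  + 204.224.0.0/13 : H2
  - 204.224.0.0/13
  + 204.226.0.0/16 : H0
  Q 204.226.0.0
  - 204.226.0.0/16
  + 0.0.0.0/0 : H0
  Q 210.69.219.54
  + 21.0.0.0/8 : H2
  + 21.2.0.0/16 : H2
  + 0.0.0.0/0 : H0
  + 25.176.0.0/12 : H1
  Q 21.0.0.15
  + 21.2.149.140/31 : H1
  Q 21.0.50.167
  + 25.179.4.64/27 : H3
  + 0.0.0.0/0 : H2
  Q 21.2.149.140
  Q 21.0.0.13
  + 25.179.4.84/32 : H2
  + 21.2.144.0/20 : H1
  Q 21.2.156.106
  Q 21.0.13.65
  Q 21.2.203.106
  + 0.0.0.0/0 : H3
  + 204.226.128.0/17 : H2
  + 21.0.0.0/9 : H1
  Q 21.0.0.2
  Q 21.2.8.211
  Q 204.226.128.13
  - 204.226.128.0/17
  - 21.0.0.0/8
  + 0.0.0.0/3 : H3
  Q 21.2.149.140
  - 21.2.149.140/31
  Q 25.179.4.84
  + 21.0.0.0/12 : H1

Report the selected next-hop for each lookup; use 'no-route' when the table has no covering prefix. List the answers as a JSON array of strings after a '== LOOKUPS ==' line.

Trace:
  + 204.224.0.0/13 (H2) depth=13
  - 204.224.0.0/13 clear@13
  + 204.226.0.0/16 (H0) depth=16
  Q 204.226.0.0: descend 1100110011100010 ; hops seen [H0] ; pick H0
  - 204.226.0.0/16 clear@16
  + 0.0.0.0/0 (H0) depth=0
  Q 210.69.219.54: descend 110 ; hops seen [H0] ; pick H0
  + 21.0.0.0/8 (H2) depth=8
  + 21.2.0.0/16 (H2) depth=16
  + 0.0.0.0/0 (H0) depth=0
  + 25.176.0.0/12 (H1) depth=12
  Q 21.0.0.15: descend 00010101000000 ; hops seen [H0,H2] ; pick H2
  + 21.2.149.140/31 (H1) depth=31
  Q 21.0.50.167: descend 00010101000000 ; hops seen [H0,H2] ; pick H2
  + 25.179.4.64/27 (H3) depth=27
  + 0.0.0.0/0 (H2) depth=0
  Q 21.2.149.140: descend 0001010100000010100101011000110 ; hops seen [H2,H2,H2,H1] ; pick H1
  Q 21.0.0.13: descend 00010101000000 ; hops seen [H2,H2] ; pick H2
  + 25.179.4.84/32 (H2) depth=32
  + 21.2.144.0/20 (H1) depth=20
  Q 21.2.156.106: descend 00010101000000101001 ; hops seen [H2,H2,H2,H1] ; pick H1
  Q 21.0.13.65: descend 00010101000000 ; hops seen [H2,H2] ; pick H2
  Q 21.2.203.106: descend 00010101000000101 ; hops seen [H2,H2,H2] ; pick H2
  + 0.0.0.0/0 (H3) depth=0
  + 204.226.128.0/17 (H2) depth=17
  + 21.0.0.0/9 (H1) depth=9
  Q 21.0.0.2: descend 00010101000000 ; hops seen [H3,H2,H1] ; pick H1
  Q 21.2.8.211: descend 0001010100000010 ; hops seen [H3,H2,H1,H2] ; pick H2
  Q 204.226.128.13: descend 11001100111000101 ; hops seen [H3,H2] ; pick H2
  - 204.226.128.0/17 clear@17
  - 21.0.0.0/8 clear@8
  + 0.0.0.0/3 (H3) depth=3
  Q 21.2.149.140: descend 0001010100000010100101011000110 ; hops seen [H3,H3,H1,H2,H1,H1] ; pick H1
  - 21.2.149.140/31 clear@31
  Q 25.179.4.84: descend 00011001101100110000010001010100 ; hops seen [H3,H3,H1,H3,H2] ; pick H2
  + 21.0.0.0/12 (H1) depth=12

== LOOKUPS ==
["H0","H0","H2","H2","H1","H2","H1","H2","H2","H1","H2","H2","H1","H2"]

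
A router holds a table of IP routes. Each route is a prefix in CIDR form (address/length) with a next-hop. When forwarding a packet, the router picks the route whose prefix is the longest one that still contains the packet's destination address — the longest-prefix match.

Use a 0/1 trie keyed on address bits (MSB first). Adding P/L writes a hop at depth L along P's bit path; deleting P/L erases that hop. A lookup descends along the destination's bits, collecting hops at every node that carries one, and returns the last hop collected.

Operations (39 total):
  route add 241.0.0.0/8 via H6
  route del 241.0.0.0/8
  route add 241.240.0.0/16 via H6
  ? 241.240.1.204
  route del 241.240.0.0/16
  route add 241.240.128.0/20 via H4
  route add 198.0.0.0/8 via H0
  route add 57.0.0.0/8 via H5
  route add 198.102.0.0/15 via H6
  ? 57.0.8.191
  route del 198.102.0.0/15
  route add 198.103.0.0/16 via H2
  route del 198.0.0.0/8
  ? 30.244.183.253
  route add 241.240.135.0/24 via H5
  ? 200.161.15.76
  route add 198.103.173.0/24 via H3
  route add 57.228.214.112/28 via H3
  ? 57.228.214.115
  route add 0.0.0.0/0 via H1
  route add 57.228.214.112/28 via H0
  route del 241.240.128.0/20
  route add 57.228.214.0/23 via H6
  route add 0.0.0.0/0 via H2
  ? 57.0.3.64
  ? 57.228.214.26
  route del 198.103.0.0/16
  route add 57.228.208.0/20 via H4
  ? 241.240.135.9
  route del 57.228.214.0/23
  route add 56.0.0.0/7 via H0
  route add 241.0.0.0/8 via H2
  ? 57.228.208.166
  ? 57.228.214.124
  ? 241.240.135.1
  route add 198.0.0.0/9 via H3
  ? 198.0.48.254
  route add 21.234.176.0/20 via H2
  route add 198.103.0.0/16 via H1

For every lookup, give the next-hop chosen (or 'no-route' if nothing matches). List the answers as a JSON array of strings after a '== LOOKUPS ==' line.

Trace:
  + 241.0.0.0/8 (H6) depth=8
  - 241.0.0.0/8 clear@8
  + 241.240.0.0/16 (H6) depth=16
  lookup 241.240.1.204: bits 1111000111110000 walk d0:-→d1:-→d2:-→d3:-→d4:-→d5:-→d6:-→d7:-→d8:-→d9:-→d10:-→d11:-→d12:-→d13:-→d14:-→d15:-→d16:H6 -> H6
  - 241.240.0.0/16 clear@16
  + 241.240.128.0/20 (H4) depth=20
  + 198.0.0.0/8 (H0) depth=8
  + 57.0.0.0/8 (H5) depth=8
  + 198.102.0.0/15 (H6) depth=15
  lookup 57.0.8.191: bits 00111001 walk d0:-→d1:-→d2:-→d3:-→d4:-→d5:-→d6:-→d7:-→d8:H5 -> H5
  - 198.102.0.0/15 clear@15
  + 198.103.0.0/16 (H2) depth=16
  - 198.0.0.0/8 clear@8
  lookup 30.244.183.253: bits 00 walk d0:-→d1:-→d2:- -> no-route
  + 241.240.135.0/24 (H5) depth=24
  lookup 200.161.15.76: bits 1100 walk d0:-→d1:-→d2:-→d3:-→d4:- -> no-route
  + 198.103.173.0/24 (H3) depth=24
  + 57.228.214.112/28 (H3) depth=28
  lookup 57.228.214.115: bits 0011100111100100110101100111 walk d0:-→d1:-→d2:-→d3:-→d4:-→d5:-→d6:-→d7:-→d8:H5→d9:-→d10:-→d11:-→d12:-→d13:-→d14:-→d15:-→d16:-→d17:-→d18:-→d19:-→d20:-→d21:-→d22:-→d23:-→d24:-→d25:-→d26:-→d27:-→d28:H3 -> H3
  + 0.0.0.0/0 (H1) depth=0
  + 57.228.214.112/28 (H0) depth=28
  - 241.240.128.0/20 clear@20
  + 57.228.214.0/23 (H6) depth=23
  + 0.0.0.0/0 (H2) depth=0
  lookup 57.0.3.64: bits 00111001 walk d0:H2→d1:-→d2:-→d3:-→d4:-→d5:-→d6:-→d7:-→d8:H5 -> H5
  lookup 57.228.214.26: bits 0011100111100100110101100 walk d0:H2→d1:-→d2:-→d3:-→d4:-→d5:-→d6:-→d7:-→d8:H5→d9:-→d10:-→d11:-→d12:-→d13:-→d14:-→d15:-→d16:-→d17:-→d18:-→d19:-→d20:-→d21:-→d22:-→d23:H6→d24:-→d25:- -> H6
  - 198.103.0.0/16 clear@16
  + 57.228.208.0/20 (H4) depth=20
  lookup 241.240.135.9: bits 111100011111000010000111 walk d0:H2→d1:-→d2:-→d3:-→d4:-→d5:-→d6:-→d7:-→d8:-→d9:-→d10:-→d11:-→d12:-→d13:-→d14:-→d15:-→d16:-→d17:-→d18:-→d19:-→d20:-→d21:-→d22:-→d23:-→d24:H5 -> H5
  - 57.228.214.0/23 clear@23
  + 56.0.0.0/7 (H0) depth=7
  + 241.0.0.0/8 (H2) depth=8
  lookup 57.228.208.166: bits 001110011110010011010 walk d0:H2→d1:-→d2:-→d3:-→d4:-→d5:-→d6:-→d7:H0→d8:H5→d9:-→d10:-→d11:-→d12:-→d13:-→d14:-→d15:-→d16:-→d17:-→d18:-→d19:-→d20:H4→d21:- -> H4
  lookup 57.228.214.124: bits 0011100111100100110101100111 walk d0:H2→d1:-→d2:-→d3:-→d4:-→d5:-→d6:-→d7:H0→d8:H5→d9:-→d10:-→d11:-→d12:-→d13:-→d14:-→d15:-→d16:-→d17:-→d18:-→d19:-→d20:H4→d21:-→d22:-→d23:-→d24:-→d25:-→d26:-→d27:-→d28:H0 -> H0
  lookup 241.240.135.1: bits 111100011111000010000111 walk d0:H2→d1:-→d2:-→d3:-→d4:-→d5:-→d6:-→d7:-→d8:H2→d9:-→d10:-→d11:-→d12:-→d13:-→d14:-→d15:-→d16:-→d17:-→d18:-→d19:-→d20:-→d21:-→d22:-→d23:-→d24:H5 -> H5
  + 198.0.0.0/9 (H3) depth=9
  lookup 198.0.48.254: bits 110001100 walk d0:H2→d1:-→d2:-→d3:-→d4:-→d5:-→d6:-→d7:-→d8:-→d9:H3 -> H3
  + 21.234.176.0/20 (H2) depth=20
  + 198.103.0.0/16 (H1) depth=16

== LOOKUPS ==
["H6","H5","no-route","no-route","H3","H5","H6","H5","H4","H0","H5","H3"]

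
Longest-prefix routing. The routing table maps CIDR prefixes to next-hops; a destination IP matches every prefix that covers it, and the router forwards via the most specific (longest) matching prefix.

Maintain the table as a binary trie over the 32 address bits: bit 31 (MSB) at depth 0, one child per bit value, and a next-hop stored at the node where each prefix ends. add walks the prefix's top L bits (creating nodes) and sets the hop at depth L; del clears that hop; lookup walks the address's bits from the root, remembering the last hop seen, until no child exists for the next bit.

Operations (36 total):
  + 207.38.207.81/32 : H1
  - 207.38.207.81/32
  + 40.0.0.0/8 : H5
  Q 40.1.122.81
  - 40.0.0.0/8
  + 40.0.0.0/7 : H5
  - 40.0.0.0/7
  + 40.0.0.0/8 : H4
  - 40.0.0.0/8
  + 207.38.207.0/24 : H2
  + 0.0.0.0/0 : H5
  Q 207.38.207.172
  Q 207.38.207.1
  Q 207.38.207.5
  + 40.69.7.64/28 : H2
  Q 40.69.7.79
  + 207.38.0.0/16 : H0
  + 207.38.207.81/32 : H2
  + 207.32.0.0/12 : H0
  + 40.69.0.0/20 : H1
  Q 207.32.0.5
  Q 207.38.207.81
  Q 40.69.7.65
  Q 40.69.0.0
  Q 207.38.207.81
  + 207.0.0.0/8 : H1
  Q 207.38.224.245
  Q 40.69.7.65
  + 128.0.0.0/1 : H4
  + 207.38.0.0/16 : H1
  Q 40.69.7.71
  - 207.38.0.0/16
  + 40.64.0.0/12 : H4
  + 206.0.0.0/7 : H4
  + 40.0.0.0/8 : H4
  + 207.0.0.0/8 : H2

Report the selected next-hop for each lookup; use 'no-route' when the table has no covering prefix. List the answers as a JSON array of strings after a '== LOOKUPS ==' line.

Apply in order:
  + 207.38.207.81/32 (H1) depth=32
  - 207.38.207.81/32 clear@32
  + 40.0.0.0/8 (H5) depth=8
  Q 40.1.122.81: descend 00101000 ; hops seen [H5] ; pick H5
  - 40.0.0.0/8 clear@8
  + 40.0.0.0/7 (H5) depth=7
  - 40.0.0.0/7 clear@7
  + 40.0.0.0/8 (H4) depth=8
  - 40.0.0.0/8 clear@8
  + 207.38.207.0/24 (H2) depth=24
  + 0.0.0.0/0 (H5) depth=0
  Q 207.38.207.172: descend 110011110010011011001111 ; hops seen [H5,H2] ; pick H2
  Q 207.38.207.1: descend 1100111100100110110011110 ; hops seen [H5,H2] ; pick H2
  Q 207.38.207.5: descend 1100111100100110110011110 ; hops seen [H5,H2] ; pick H2
  + 40.69.7.64/28 (H2) depth=28
  Q 40.69.7.79: descend 0010100001000101000001110100 ; hops seen [H5,H2] ; pick H2
  + 207.38.0.0/16 (H0) depth=16
  + 207.38.207.81/32 (H2) depth=32
  + 207.32.0.0/12 (H0) depth=12
  + 40.69.0.0/20 (H1) depth=20
  Q 207.32.0.5: descend 1100111100100 ; hops seen [H5,H0] ; pick H0
  Q 207.38.207.81: descend 11001111001001101100111101010001 ; hops seen [H5,H0,H0,H2,H2] ; pick H2
  Q 40.69.7.65: descend 0010100001000101000001110100 ; hops seen [H5,H1,H2] ; pick H2
  Q 40.69.0.0: descend 001010000100010100000 ; hops seen [H5,H1] ; pick H1
  Q 207.38.207.81: descend 11001111001001101100111101010001 ; hops seen [H5,H0,H0,H2,H2] ; pick H2
  + 207.0.0.0/8 (H1) depth=8
  Q 207.38.224.245: descend 110011110010011011 ; hops seen [H5,H1,H0,H0] ; pick H0
  Q 40.69.7.65: descend 0010100001000101000001110100 ; hops seen [H5,H1,H2] ; pick H2
  + 128.0.0.0/1 (H4) depth=1
  + 207.38.0.0/16 (H1) depth=16
  Q 40.69.7.71: descend 0010100001000101000001110100 ; hops seen [H5,H1,H2] ; pick H2
  - 207.38.0.0/16 clear@16
  + 40.64.0.0/12 (H4) depth=12
  + 206.0.0.0/7 (H4) depth=7
  + 40.0.0.0/8 (H4) depth=8
  + 207.0.0.0/8 (H2) depth=8

== LOOKUPS ==
["H5","H2","H2","H2","H2","H0","H2","H2","H1","H2","H0","H2","H2"]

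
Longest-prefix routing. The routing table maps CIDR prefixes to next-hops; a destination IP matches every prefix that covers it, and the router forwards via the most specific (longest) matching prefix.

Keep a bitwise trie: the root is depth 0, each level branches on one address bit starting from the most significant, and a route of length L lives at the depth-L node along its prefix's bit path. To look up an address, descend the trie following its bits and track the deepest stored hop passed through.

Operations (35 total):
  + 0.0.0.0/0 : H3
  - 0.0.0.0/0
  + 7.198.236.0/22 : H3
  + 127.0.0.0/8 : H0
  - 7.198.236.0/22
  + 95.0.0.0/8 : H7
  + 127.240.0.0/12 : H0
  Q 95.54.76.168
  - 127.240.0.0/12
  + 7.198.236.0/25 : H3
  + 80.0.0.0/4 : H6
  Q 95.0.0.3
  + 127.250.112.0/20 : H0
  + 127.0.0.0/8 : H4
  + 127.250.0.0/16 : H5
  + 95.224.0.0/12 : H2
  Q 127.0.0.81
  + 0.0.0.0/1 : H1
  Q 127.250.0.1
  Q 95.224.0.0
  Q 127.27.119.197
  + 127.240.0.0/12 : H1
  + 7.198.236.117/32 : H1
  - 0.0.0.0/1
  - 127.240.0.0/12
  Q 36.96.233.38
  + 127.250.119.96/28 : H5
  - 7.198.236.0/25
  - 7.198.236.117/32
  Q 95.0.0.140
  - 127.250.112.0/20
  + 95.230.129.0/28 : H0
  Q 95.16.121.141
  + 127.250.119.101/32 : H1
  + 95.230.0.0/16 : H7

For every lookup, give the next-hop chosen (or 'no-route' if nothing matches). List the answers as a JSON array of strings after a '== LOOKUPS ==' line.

Trace:
  + 0.0.0.0/0 (H3) depth=0
  del 0.0.0.0/0 (clear depth 0)
  + 7.198.236.0/22 (H3) depth=22
  + 127.0.0.0/8 (H0) depth=8
  del 7.198.236.0/22 (clear depth 22)
  + 95.0.0.0/8 (H7) depth=8
  + 127.240.0.0/12 (H0) depth=12
  lookup 95.54.76.168: bits 01011111 walk d0:-→d1:-→d2:-→d3:-→d4:-→d5:-→d6:-→d7:-→d8:H7 -> H7
  del 127.240.0.0/12 (clear depth 12)
  + 7.198.236.0/25 (H3) depth=25
  + 80.0.0.0/4 (H6) depth=4
  lookup 95.0.0.3: bits 01011111 walk d0:-→d1:-→d2:-→d3:-→d4:H6→d5:-→d6:-→d7:-→d8:H7 -> H7
  + 127.250.112.0/20 (H0) depth=20
  + 127.0.0.0/8 (H4) depth=8
  + 127.250.0.0/16 (H5) depth=16
  + 95.224.0.0/12 (H2) depth=12
  lookup 127.0.0.81: bits 01111111 walk d0:-→d1:-→d2:-→d3:-→d4:-→d5:-→d6:-→d7:-→d8:H4 -> H4
  + 0.0.0.0/1 (H1) depth=1
  lookup 127.250.0.1: bits 01111111111110100 walk d0:-→d1:H1→d2:-→d3:-→d4:-→d5:-→d6:-→d7:-→d8:H4→d9:-→d10:-→d11:-→d12:-→d13:-→d14:-→d15:-→d16:H5→d17:- -> H5
  lookup 95.224.0.0: bits 010111111110 walk d0:-→d1:H1→d2:-→d3:-→d4:H6→d5:-→d6:-→d7:-→d8:H7→d9:-→d10:-→d11:-→d12:H2 -> H2
  lookup 127.27.119.197: bits 01111111 walk d0:-→d1:H1→d2:-→d3:-→d4:-→d5:-→d6:-→d7:-→d8:H4 -> H4
  + 127.240.0.0/12 (H1) depth=12
  + 7.198.236.117/32 (H1) depth=32
  del 0.0.0.0/1 (clear depth 1)
  del 127.240.0.0/12 (clear depth 12)
  lookup 36.96.233.38: bits 00 walk d0:-→d1:-→d2:- -> no-route
  + 127.250.119.96/28 (H5) depth=28
  del 7.198.236.0/25 (clear depth 25)
  del 7.198.236.117/32 (clear depth 32)
  lookup 95.0.0.140: bits 01011111 walk d0:-→d1:-→d2:-→d3:-→d4:H6→d5:-→d6:-→d7:-→d8:H7 -> H7
  del 127.250.112.0/20 (clear depth 20)
  + 95.230.129.0/28 (H0) depth=28
  lookup 95.16.121.141: bits 01011111 walk d0:-→d1:-→d2:-→d3:-→d4:H6→d5:-→d6:-→d7:-→d8:H7 -> H7
  + 127.250.119.101/32 (H1) depth=32
  + 95.230.0.0/16 (H7) depth=16

== LOOKUPS ==
["H7","H7","H4","H5","H2","H4","no-route","H7","H7"]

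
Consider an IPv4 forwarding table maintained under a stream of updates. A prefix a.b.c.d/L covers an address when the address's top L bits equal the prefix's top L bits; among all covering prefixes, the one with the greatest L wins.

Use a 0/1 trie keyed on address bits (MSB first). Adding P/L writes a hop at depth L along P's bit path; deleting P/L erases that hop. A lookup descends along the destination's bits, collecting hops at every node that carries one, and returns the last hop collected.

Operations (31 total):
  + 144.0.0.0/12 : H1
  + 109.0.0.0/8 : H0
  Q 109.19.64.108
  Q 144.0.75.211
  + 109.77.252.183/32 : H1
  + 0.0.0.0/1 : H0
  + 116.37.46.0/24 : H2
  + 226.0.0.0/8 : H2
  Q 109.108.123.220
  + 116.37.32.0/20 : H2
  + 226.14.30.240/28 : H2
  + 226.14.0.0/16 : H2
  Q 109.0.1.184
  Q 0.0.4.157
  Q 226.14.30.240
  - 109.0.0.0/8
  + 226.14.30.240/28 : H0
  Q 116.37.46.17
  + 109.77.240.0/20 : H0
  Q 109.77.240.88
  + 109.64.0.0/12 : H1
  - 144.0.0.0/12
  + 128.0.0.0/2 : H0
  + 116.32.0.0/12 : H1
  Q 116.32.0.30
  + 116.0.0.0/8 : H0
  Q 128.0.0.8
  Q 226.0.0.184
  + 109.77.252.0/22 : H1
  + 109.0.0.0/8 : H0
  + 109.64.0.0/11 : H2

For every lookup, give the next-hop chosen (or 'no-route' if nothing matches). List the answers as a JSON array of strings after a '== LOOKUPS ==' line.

Process each operation:
  add 144.0.0.0/12 -> H1 at depth 12
  add 109.0.0.0/8 -> H0 at depth 8
  ? 109.19.64.108  path d0:-→d1:-→d2:-→d3:-→d4:-→d5:-→d6:-→d7:-→d8:H0  best=H0
  ? 144.0.75.211  path d0:-→d1:-→d2:-→d3:-→d4:-→d5:-→d6:-→d7:-→d8:-→d9:-→d10:-→d11:-→d12:H1  best=H1
  add 109.77.252.183/32 -> H1 at depth 32
  add 0.0.0.0/1 -> H0 at depth 1
  add 116.37.46.0/24 -> H2 at depth 24
  add 226.0.0.0/8 -> H2 at depth 8
  ? 109.108.123.220  path d0:-→d1:H0→d2:-→d3:-→d4:-→d5:-→d6:-→d7:-→d8:H0→d9:-→d10:-  best=H0
  add 116.37.32.0/20 -> H2 at depth 20
  add 226.14.30.240/28 -> H2 at depth 28
  add 226.14.0.0/16 -> H2 at depth 16
  ? 109.0.1.184  path d0:-→d1:H0→d2:-→d3:-→d4:-→d5:-→d6:-→d7:-→d8:H0→d9:-  best=H0
  ? 0.0.4.157  path d0:-→d1:H0  best=H0
  ? 226.14.30.240  path d0:-→d1:-→d2:-→d3:-→d4:-→d5:-→d6:-→d7:-→d8:H2→d9:-→d10:-→d11:-→d12:-→d13:-→d14:-→d15:-→d16:H2→d17:-→d18:-→d19:-→d20:-→d21:-→d22:-→d23:-→d24:-→d25:-→d26:-→d27:-→d28:H2  best=H2
  - 109.0.0.0/8 clear@8
  add 226.14.30.240/28 -> H0 at depth 28
  ? 116.37.46.17  path d0:-→d1:H0→d2:-→d3:-→d4:-→d5:-→d6:-→d7:-→d8:-→d9:-→d10:-→d11:-→d12:-→d13:-→d14:-→d15:-→d16:-→d17:-→d18:-→d19:-→d20:H2→d21:-→d22:-→d23:-→d24:H2  best=H2
  add 109.77.240.0/20 -> H0 at depth 20
  ? 109.77.240.88  path d0:-→d1:H0→d2:-→d3:-→d4:-→d5:-→d6:-→d7:-→d8:-→d9:-→d10:-→d11:-→d12:-→d13:-→d14:-→d15:-→d16:-→d17:-→d18:-→d19:-→d20:H0  best=H0
  add 109.64.0.0/12 -> H1 at depth 12
  - 144.0.0.0/12 clear@12
  add 128.0.0.0/2 -> H0 at depth 2
  add 116.32.0.0/12 -> H1 at depth 12
  ? 116.32.0.30  path d0:-→d1:H0→d2:-→d3:-→d4:-→d5:-→d6:-→d7:-→d8:-→d9:-→d10:-→d11:-→d12:H1→d13:-  best=H1
  add 116.0.0.0/8 -> H0 at depth 8
  ? 128.0.0.8  path d0:-→d1:-→d2:H0→d3:-  best=H0
  ? 226.0.0.184  path d0:-→d1:-→d2:-→d3:-→d4:-→d5:-→d6:-→d7:-→d8:H2→d9:-→d10:-→d11:-→d12:-  best=H2
  add 109.77.252.0/22 -> H1 at depth 22
  add 109.0.0.0/8 -> H0 at depth 8
  add 109.64.0.0/11 -> H2 at depth 11

== LOOKUPS ==
["H0","H1","H0","H0","H0","H2","H2","H0","H1","H0","H2"]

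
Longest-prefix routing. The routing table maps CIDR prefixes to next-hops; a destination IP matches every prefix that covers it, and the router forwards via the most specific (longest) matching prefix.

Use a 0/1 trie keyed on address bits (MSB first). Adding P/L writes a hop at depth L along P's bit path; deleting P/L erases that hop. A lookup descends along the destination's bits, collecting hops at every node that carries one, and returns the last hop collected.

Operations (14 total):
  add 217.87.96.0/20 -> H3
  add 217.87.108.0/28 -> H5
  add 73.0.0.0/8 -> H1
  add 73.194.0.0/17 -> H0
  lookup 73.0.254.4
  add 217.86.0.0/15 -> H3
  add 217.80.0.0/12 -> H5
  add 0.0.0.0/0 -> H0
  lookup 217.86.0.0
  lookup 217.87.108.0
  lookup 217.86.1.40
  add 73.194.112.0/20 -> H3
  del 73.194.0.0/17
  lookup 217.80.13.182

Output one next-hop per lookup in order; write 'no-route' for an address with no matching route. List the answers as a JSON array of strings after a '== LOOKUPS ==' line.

Apply in order:
  + 217.87.96.0/20 (H3) depth=20
  + 217.87.108.0/28 (H5) depth=28
  + 73.0.0.0/8 (H1) depth=8
  + 73.194.0.0/17 (H0) depth=17
  Q 73.0.254.4: descend 01001001 ; hops seen [H1] ; pick H1
  + 217.86.0.0/15 (H3) depth=15
  + 217.80.0.0/12 (H5) depth=12
  + 0.0.0.0/0 (H0) depth=0
  Q 217.86.0.0: descend 110110010101011 ; hops seen [H0,H5,H3] ; pick H3
  Q 217.87.108.0: descend 1101100101010111011011000000 ; hops seen [H0,H5,H3,H3,H5] ; pick H5
  Q 217.86.1.40: descend 110110010101011 ; hops seen [H0,H5,H3] ; pick H3
  + 73.194.112.0/20 (H3) depth=20
  - 73.194.0.0/17 clear@17
  Q 217.80.13.182: descend 1101100101010 ; hops seen [H0,H5] ; pick H5

== LOOKUPS ==
["H1","H3","H5","H3","H5"]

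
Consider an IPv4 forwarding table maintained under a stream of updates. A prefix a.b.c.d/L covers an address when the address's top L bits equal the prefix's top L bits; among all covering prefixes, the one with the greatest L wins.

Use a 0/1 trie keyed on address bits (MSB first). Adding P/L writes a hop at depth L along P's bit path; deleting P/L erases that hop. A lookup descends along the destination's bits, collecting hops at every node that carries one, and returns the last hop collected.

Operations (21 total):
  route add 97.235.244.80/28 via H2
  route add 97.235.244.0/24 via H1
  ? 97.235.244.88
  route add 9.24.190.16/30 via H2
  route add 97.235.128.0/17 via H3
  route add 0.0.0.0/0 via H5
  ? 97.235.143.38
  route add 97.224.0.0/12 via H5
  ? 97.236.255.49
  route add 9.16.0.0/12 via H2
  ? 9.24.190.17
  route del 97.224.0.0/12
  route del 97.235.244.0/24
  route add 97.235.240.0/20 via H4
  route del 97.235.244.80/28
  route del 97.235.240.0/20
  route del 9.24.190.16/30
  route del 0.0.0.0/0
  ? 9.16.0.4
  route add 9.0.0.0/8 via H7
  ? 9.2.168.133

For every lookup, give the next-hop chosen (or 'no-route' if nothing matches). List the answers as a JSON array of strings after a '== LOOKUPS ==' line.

Apply in order:
  add 97.235.244.80/28 -> H2 at depth 28
  add 97.235.244.0/24 -> H1 at depth 24
  Q 97.235.244.88: descend 0110000111101011111101000101 ; hops seen [H1,H2] ; pick H2
  add 9.24.190.16/30 -> H2 at depth 30
  add 97.235.128.0/17 -> H3 at depth 17
  add 0.0.0.0/0 -> H5 at depth 0
  Q 97.235.143.38: descend 01100001111010111 ; hops seen [H5,H3] ; pick H3
  add 97.224.0.0/12 -> H5 at depth 12
  Q 97.236.255.49: descend 0110000111101 ; hops seen [H5,H5] ; pick H5
  add 9.16.0.0/12 -> H2 at depth 12
  Q 9.24.190.17: descend 000010010001100010111110000100 ; hops seen [H5,H2,H2] ; pick H2
  del 97.224.0.0/12 (clear depth 12)
  del 97.235.244.0/24 (clear depth 24)
  add 97.235.240.0/20 -> H4 at depth 20
  del 97.235.244.80/28 (clear depth 28)
  del 97.235.240.0/20 (clear depth 20)
  del 9.24.190.16/30 (clear depth 30)
  del 0.0.0.0/0 (clear depth 0)
  Q 9.16.0.4: descend 000010010001 ; hops seen [H2] ; pick H2
  add 9.0.0.0/8 -> H7 at depth 8
  Q 9.2.168.133: descend 00001001000 ; hops seen [H7] ; pick H7

== LOOKUPS ==
["H2","H3","H5","H2","H2","H7"]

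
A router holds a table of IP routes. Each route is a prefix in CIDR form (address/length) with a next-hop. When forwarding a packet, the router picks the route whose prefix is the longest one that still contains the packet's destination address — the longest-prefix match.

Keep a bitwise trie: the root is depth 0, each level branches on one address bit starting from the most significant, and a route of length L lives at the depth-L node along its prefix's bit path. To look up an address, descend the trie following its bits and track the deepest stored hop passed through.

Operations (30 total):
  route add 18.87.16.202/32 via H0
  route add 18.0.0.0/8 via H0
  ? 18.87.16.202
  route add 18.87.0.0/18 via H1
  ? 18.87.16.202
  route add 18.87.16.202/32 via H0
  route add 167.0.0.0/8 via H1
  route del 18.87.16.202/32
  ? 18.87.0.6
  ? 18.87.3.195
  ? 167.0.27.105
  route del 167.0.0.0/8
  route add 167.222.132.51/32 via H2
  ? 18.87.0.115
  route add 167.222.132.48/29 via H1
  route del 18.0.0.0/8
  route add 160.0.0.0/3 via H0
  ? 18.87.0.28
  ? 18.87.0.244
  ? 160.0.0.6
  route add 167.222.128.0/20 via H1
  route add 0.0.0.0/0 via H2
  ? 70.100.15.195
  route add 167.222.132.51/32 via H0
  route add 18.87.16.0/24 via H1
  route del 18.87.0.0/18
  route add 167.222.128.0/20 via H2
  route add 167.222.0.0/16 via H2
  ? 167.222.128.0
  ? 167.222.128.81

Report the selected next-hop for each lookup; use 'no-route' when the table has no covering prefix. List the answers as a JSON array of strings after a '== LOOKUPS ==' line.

Process each operation:
  + 18.87.16.202/32 (H0) depth=32
  + 18.0.0.0/8 (H0) depth=8
  lookup 18.87.16.202: bits 00010010010101110001000011001010 walk d0:-→d1:-→d2:-→d3:-→d4:-→d5:-→d6:-→d7:-→d8:H0→d9:-→d10:-→d11:-→d12:-→d13:-→d14:-→d15:-→d16:-→d17:-→d18:-→d19:-→d20:-→d21:-→d22:-→d23:-→d24:-→d25:-→d26:-→d27:-→d28:-→d29:-→d30:-→d31:-→d32:H0 -> H0
  + 18.87.0.0/18 (H1) depth=18
  lookup 18.87.16.202: bits 00010010010101110001000011001010 walk d0:-→d1:-→d2:-→d3:-→d4:-→d5:-→d6:-→d7:-→d8:H0→d9:-→d10:-→d11:-→d12:-→d13:-→d14:-→d15:-→d16:-→d17:-→d18:H1→d19:-→d20:-→d21:-→d22:-→d23:-→d24:-→d25:-→d26:-→d27:-→d28:-→d29:-→d30:-→d31:-→d32:H0 -> H0
  + 18.87.16.202/32 (H0) depth=32
  + 167.0.0.0/8 (H1) depth=8
  del 18.87.16.202/32 (clear depth 32)
  lookup 18.87.0.6: bits 0001001001010111000 walk d0:-→d1:-→d2:-→d3:-→d4:-→d5:-→d6:-→d7:-→d8:H0→d9:-→d10:-→d11:-→d12:-→d13:-→d14:-→d15:-→d16:-→d17:-→d18:H1→d19:- -> H1
  lookup 18.87.3.195: bits 0001001001010111000 walk d0:-→d1:-→d2:-→d3:-→d4:-→d5:-→d6:-→d7:-→d8:H0→d9:-→d10:-→d11:-→d12:-→d13:-→d14:-→d15:-→d16:-→d17:-→d18:H1→d19:- -> H1
  lookup 167.0.27.105: bits 10100111 walk d0:-→d1:-→d2:-→d3:-→d4:-→d5:-→d6:-→d7:-→d8:H1 -> H1
  del 167.0.0.0/8 (clear depth 8)
  + 167.222.132.51/32 (H2) depth=32
  lookup 18.87.0.115: bits 0001001001010111000 walk d0:-→d1:-→d2:-→d3:-→d4:-→d5:-→d6:-→d7:-→d8:H0→d9:-→d10:-→d11:-→d12:-→d13:-→d14:-→d15:-→d16:-→d17:-→d18:H1→d19:- -> H1
  + 167.222.132.48/29 (H1) depth=29
  del 18.0.0.0/8 (clear depth 8)
  + 160.0.0.0/3 (H0) depth=3
  lookup 18.87.0.28: bits 0001001001010111000 walk d0:-→d1:-→d2:-→d3:-→d4:-→d5:-→d6:-→d7:-→d8:-→d9:-→d10:-→d11:-→d12:-→d13:-→d14:-→d15:-→d16:-→d17:-→d18:H1→d19:- -> H1
  lookup 18.87.0.244: bits 0001001001010111000 walk d0:-→d1:-→d2:-→d3:-→d4:-→d5:-→d6:-→d7:-→d8:-→d9:-→d10:-→d11:-→d12:-→d13:-→d14:-→d15:-→d16:-→d17:-→d18:H1→d19:- -> H1
  lookup 160.0.0.6: bits 10100 walk d0:-→d1:-→d2:-→d3:H0→d4:-→d5:- -> H0
  + 167.222.128.0/20 (H1) depth=20
  + 0.0.0.0/0 (H2) depth=0
  lookup 70.100.15.195: bits 0 walk d0:H2→d1:- -> H2
  + 167.222.132.51/32 (H0) depth=32
  + 18.87.16.0/24 (H1) depth=24
  del 18.87.0.0/18 (clear depth 18)
  + 167.222.128.0/20 (H2) depth=20
  + 167.222.0.0/16 (H2) depth=16
  lookup 167.222.128.0: bits 101001111101111010000 walk d0:H2→d1:-→d2:-→d3:H0→d4:-→d5:-→d6:-→d7:-→d8:-→d9:-→d10:-→d11:-→d12:-→d13:-→d14:-→d15:-→d16:H2→d17:-→d18:-→d19:-→d20:H2→d21:- -> H2
  lookup 167.222.128.81: bits 101001111101111010000 walk d0:H2→d1:-→d2:-→d3:H0→d4:-→d5:-→d6:-→d7:-→d8:-→d9:-→d10:-→d11:-→d12:-→d13:-→d14:-→d15:-→d16:H2→d17:-→d18:-→d19:-→d20:H2→d21:- -> H2

== LOOKUPS ==
["H0","H0","H1","H1","H1","H1","H1","H1","H0","H2","H2","H2"]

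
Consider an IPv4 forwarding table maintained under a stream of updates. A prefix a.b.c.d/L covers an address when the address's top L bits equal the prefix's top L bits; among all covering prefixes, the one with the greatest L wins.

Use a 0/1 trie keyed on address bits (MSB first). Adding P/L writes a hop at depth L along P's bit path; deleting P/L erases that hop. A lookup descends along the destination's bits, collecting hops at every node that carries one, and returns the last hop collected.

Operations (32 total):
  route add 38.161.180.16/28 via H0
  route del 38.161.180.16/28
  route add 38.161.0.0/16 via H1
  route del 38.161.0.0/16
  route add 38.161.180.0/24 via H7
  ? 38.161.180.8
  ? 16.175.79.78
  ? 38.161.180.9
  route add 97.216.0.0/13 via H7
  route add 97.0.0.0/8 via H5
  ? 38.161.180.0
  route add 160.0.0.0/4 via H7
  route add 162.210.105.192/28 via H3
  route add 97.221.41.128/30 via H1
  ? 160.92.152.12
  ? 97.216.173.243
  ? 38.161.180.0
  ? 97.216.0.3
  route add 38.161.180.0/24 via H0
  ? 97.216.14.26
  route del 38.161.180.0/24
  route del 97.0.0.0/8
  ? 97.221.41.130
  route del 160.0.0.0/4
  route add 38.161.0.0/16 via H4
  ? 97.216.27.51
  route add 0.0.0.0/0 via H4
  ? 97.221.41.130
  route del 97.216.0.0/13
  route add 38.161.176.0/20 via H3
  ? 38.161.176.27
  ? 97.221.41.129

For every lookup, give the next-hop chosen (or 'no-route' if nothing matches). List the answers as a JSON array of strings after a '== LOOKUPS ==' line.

Process each operation:
  add 38.161.180.16/28 -> H0 at depth 28
  del 38.161.180.16/28 (clear depth 28)
  add 38.161.0.0/16 -> H1 at depth 16
  del 38.161.0.0/16 (clear depth 16)
  add 38.161.180.0/24 -> H7 at depth 24
  lookup 38.161.180.8: bits 001001101010000110110100000 walk d0:-→d1:-→d2:-→d3:-→d4:-→d5:-→d6:-→d7:-→d8:-→d9:-→d10:-→d11:-→d12:-→d13:-→d14:-→d15:-→d16:-→d17:-→d18:-→d19:-→d20:-→d21:-→d22:-→d23:-→d24:H7→d25:-→d26:-→d27:- -> H7
  lookup 16.175.79.78: bits 00 walk d0:-→d1:-→d2:- -> no-route
  lookup 38.161.180.9: bits 001001101010000110110100000 walk d0:-→d1:-→d2:-→d3:-→d4:-→d5:-→d6:-→d7:-→d8:-→d9:-→d10:-→d11:-→d12:-→d13:-→d14:-→d15:-→d16:-→d17:-→d18:-→d19:-→d20:-→d21:-→d22:-→d23:-→d24:H7→d25:-→d26:-→d27:- -> H7
  add 97.216.0.0/13 -> H7 at depth 13
  add 97.0.0.0/8 -> H5 at depth 8
  lookup 38.161.180.0: bits 001001101010000110110100000 walk d0:-→d1:-→d2:-→d3:-→d4:-→d5:-→d6:-→d7:-→d8:-→d9:-→d10:-→d11:-→d12:-→d13:-→d14:-→d15:-→d16:-→d17:-→d18:-→d19:-→d20:-→d21:-→d22:-→d23:-→d24:H7→d25:-→d26:-→d27:- -> H7
  add 160.0.0.0/4 -> H7 at depth 4
  add 162.210.105.192/28 -> H3 at depth 28
  add 97.221.41.128/30 -> H1 at depth 30
  lookup 160.92.152.12: bits 101000 walk d0:-→d1:-→d2:-→d3:-→d4:H7→d5:-→d6:- -> H7
  lookup 97.216.173.243: bits 0110000111011 walk d0:-→d1:-→d2:-→d3:-→d4:-→d5:-→d6:-→d7:-→d8:H5→d9:-→d10:-→d11:-→d12:-→d13:H7 -> H7
  lookup 38.161.180.0: bits 001001101010000110110100000 walk d0:-→d1:-→d2:-→d3:-→d4:-→d5:-→d6:-→d7:-→d8:-→d9:-→d10:-→d11:-→d12:-→d13:-→d14:-→d15:-→d16:-→d17:-→d18:-→d19:-→d20:-→d21:-→d22:-→d23:-→d24:H7→d25:-→d26:-→d27:- -> H7
  lookup 97.216.0.3: bits 0110000111011 walk d0:-→d1:-→d2:-→d3:-→d4:-→d5:-→d6:-→d7:-→d8:H5→d9:-→d10:-→d11:-→d12:-→d13:H7 -> H7
  add 38.161.180.0/24 -> H0 at depth 24
  lookup 97.216.14.26: bits 0110000111011 walk d0:-→d1:-→d2:-→d3:-→d4:-→d5:-→d6:-→d7:-→d8:H5→d9:-→d10:-→d11:-→d12:-→d13:H7 -> H7
  del 38.161.180.0/24 (clear depth 24)
  del 97.0.0.0/8 (clear depth 8)
  lookup 97.221.41.130: bits 011000011101110100101001100000 walk d0:-→d1:-→d2:-→d3:-→d4:-→d5:-→d6:-→d7:-→d8:-→d9:-→d10:-→d11:-→d12:-→d13:H7→d14:-→d15:-→d16:-→d17:-→d18:-→d19:-→d20:-→d21:-→d22:-→d23:-→d24:-→d25:-→d26:-→d27:-→d28:-→d29:-→d30:H1 -> H1
  del 160.0.0.0/4 (clear depth 4)
  add 38.161.0.0/16 -> H4 at depth 16
  lookup 97.216.27.51: bits 0110000111011 walk d0:-→d1:-→d2:-→d3:-→d4:-→d5:-→d6:-→d7:-→d8:-→d9:-→d10:-→d11:-→d12:-→d13:H7 -> H7
  add 0.0.0.0/0 -> H4 at depth 0
  lookup 97.221.41.130: bits 011000011101110100101001100000 walk d0:H4→d1:-→d2:-→d3:-→d4:-→d5:-→d6:-→d7:-→d8:-→d9:-→d10:-→d11:-→d12:-→d13:H7→d14:-→d15:-→d16:-→d17:-→d18:-→d19:-→d20:-→d21:-→d22:-→d23:-→d24:-→d25:-→d26:-→d27:-→d28:-→d29:-→d30:H1 -> H1
  del 97.216.0.0/13 (clear depth 13)
  add 38.161.176.0/20 -> H3 at depth 20
  lookup 38.161.176.27: bits 001001101010000110110 walk d0:H4→d1:-→d2:-→d3:-→d4:-→d5:-→d6:-→d7:-→d8:-→d9:-→d10:-→d11:-→d12:-→d13:-→d14:-→d15:-→d16:H4→d17:-→d18:-→d19:-→d20:H3→d21:- -> H3
  lookup 97.221.41.129: bits 011000011101110100101001100000 walk d0:H4→d1:-→d2:-→d3:-→d4:-→d5:-→d6:-→d7:-→d8:-→d9:-→d10:-→d11:-→d12:-→d13:-→d14:-→d15:-→d16:-→d17:-→d18:-→d19:-→d20:-→d21:-→d22:-→d23:-→d24:-→d25:-→d26:-→d27:-→d28:-→d29:-→d30:H1 -> H1

== LOOKUPS ==
["H7","no-route","H7","H7","H7","H7","H7","H7","H7","H1","H7","H1","H3","H1"]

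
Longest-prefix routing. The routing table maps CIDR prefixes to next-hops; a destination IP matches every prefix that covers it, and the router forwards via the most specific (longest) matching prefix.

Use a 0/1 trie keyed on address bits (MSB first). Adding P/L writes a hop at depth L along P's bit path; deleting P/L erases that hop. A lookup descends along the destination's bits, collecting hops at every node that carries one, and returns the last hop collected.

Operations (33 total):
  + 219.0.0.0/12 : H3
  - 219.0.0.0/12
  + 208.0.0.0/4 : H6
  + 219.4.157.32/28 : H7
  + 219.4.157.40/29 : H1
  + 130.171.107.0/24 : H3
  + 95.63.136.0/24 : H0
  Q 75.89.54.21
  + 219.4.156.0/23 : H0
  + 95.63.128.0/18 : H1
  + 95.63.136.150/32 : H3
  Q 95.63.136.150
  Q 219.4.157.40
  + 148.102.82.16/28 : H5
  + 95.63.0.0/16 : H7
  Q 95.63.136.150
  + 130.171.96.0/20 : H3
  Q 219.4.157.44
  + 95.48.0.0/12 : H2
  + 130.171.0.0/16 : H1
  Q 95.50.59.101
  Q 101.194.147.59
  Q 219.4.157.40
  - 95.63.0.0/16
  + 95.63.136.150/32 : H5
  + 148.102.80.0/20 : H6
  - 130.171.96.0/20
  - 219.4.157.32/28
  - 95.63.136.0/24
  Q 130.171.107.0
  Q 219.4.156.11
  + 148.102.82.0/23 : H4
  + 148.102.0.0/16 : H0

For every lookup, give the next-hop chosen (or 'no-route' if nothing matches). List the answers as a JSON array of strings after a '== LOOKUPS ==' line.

Trace:
  + 219.0.0.0/12 (H3) depth=12
  del 219.0.0.0/12 (clear depth 12)
  + 208.0.0.0/4 (H6) depth=4
  + 219.4.157.32/28 (H7) depth=28
  + 219.4.157.40/29 (H1) depth=29
  + 130.171.107.0/24 (H3) depth=24
  + 95.63.136.0/24 (H0) depth=24
  ? 75.89.54.21  path d0:-→d1:-→d2:-→d3:-  best=no-route
  + 219.4.156.0/23 (H0) depth=23
  + 95.63.128.0/18 (H1) depth=18
  + 95.63.136.150/32 (H3) depth=32
  ? 95.63.136.150  path d0:-→d1:-→d2:-→d3:-→d4:-→d5:-→d6:-→d7:-→d8:-→d9:-→d10:-→d11:-→d12:-→d13:-→d14:-→d15:-→d16:-→d17:-→d18:H1→d19:-→d20:-→d21:-→d22:-→d23:-→d24:H0→d25:-→d26:-→d27:-→d28:-→d29:-→d30:-→d31:-→d32:H3  best=H3
  ? 219.4.157.40  path d0:-→d1:-→d2:-→d3:-→d4:H6→d5:-→d6:-→d7:-→d8:-→d9:-→d10:-→d11:-→d12:-→d13:-→d14:-→d15:-→d16:-→d17:-→d18:-→d19:-→d20:-→d21:-→d22:-→d23:H0→d24:-→d25:-→d26:-→d27:-→d28:H7→d29:H1  best=H1
  + 148.102.82.16/28 (H5) depth=28
  + 95.63.0.0/16 (H7) depth=16
  ? 95.63.136.150  path d0:-→d1:-→d2:-→d3:-→d4:-→d5:-→d6:-→d7:-→d8:-→d9:-→d10:-→d11:-→d12:-→d13:-→d14:-→d15:-→d16:H7→d17:-→d18:H1→d19:-→d20:-→d21:-→d22:-→d23:-→d24:H0→d25:-→d26:-→d27:-→d28:-→d29:-→d30:-→d31:-→d32:H3  best=H3
  + 130.171.96.0/20 (H3) depth=20
  ? 219.4.157.44  path d0:-→d1:-→d2:-→d3:-→d4:H6→d5:-→d6:-→d7:-→d8:-→d9:-→d10:-→d11:-→d12:-→d13:-→d14:-→d15:-→d16:-→d17:-→d18:-→d19:-→d20:-→d21:-→d22:-→d23:H0→d24:-→d25:-→d26:-→d27:-→d28:H7→d29:H1  best=H1
  + 95.48.0.0/12 (H2) depth=12
  + 130.171.0.0/16 (H1) depth=16
  ? 95.50.59.101  path d0:-→d1:-→d2:-→d3:-→d4:-→d5:-→d6:-→d7:-→d8:-→d9:-→d10:-→d11:-→d12:H2  best=H2
  ? 101.194.147.59  path d0:-→d1:-→d2:-  best=no-route
  ? 219.4.157.40  path d0:-→d1:-→d2:-→d3:-→d4:H6→d5:-→d6:-→d7:-→d8:-→d9:-→d10:-→d11:-→d12:-→d13:-→d14:-→d15:-→d16:-→d17:-→d18:-→d19:-→d20:-→d21:-→d22:-→d23:H0→d24:-→d25:-→d26:-→d27:-→d28:H7→d29:H1  best=H1
  del 95.63.0.0/16 (clear depth 16)
  + 95.63.136.150/32 (H5) depth=32
  + 148.102.80.0/20 (H6) depth=20
  del 130.171.96.0/20 (clear depth 20)
  del 219.4.157.32/28 (clear depth 28)
  del 95.63.136.0/24 (clear depth 24)
  ? 130.171.107.0  path d0:-→d1:-→d2:-→d3:-→d4:-→d5:-→d6:-→d7:-→d8:-→d9:-→d10:-→d11:-→d12:-→d13:-→d14:-→d15:-→d16:H1→d17:-→d18:-→d19:-→d20:-→d21:-→d22:-→d23:-→d24:H3  best=H3
  ? 219.4.156.11  path d0:-→d1:-→d2:-→d3:-→d4:H6→d5:-→d6:-→d7:-→d8:-→d9:-→d10:-→d11:-→d12:-→d13:-→d14:-→d15:-→d16:-→d17:-→d18:-→d19:-→d20:-→d21:-→d22:-→d23:H0  best=H0
  + 148.102.82.0/23 (H4) depth=23
  + 148.102.0.0/16 (H0) depth=16

== LOOKUPS ==
["no-route","H3","H1","H3","H1","H2","no-route","H1","H3","H0"]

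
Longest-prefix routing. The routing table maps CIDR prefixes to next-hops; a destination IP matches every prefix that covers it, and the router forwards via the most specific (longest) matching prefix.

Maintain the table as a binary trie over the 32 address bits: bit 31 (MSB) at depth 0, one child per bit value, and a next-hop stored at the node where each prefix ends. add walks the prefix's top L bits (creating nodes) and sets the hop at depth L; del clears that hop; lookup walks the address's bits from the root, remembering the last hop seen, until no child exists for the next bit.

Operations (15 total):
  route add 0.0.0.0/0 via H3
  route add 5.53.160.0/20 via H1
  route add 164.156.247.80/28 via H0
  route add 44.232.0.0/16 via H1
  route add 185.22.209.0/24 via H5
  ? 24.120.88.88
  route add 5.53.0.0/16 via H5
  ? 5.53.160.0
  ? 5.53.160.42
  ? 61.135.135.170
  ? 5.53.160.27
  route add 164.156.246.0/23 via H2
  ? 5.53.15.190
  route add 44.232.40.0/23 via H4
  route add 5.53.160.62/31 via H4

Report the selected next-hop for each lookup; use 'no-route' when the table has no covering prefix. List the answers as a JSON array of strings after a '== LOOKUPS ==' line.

Trace:
  add 0.0.0.0/0 -> H3 at depth 0
  add 5.53.160.0/20 -> H1 at depth 20
  add 164.156.247.80/28 -> H0 at depth 28
  add 44.232.0.0/16 -> H1 at depth 16
  add 185.22.209.0/24 -> H5 at depth 24
  lookup 24.120.88.88: bits 000 walk d0:H3→d1:-→d2:-→d3:- -> H3
  add 5.53.0.0/16 -> H5 at depth 16
  lookup 5.53.160.0: bits 00000101001101011010 walk d0:H3→d1:-→d2:-→d3:-→d4:-→d5:-→d6:-→d7:-→d8:-→d9:-→d10:-→d11:-→d12:-→d13:-→d14:-→d15:-→d16:H5→d17:-→d18:-→d19:-→d20:H1 -> H1
  lookup 5.53.160.42: bits 00000101001101011010 walk d0:H3→d1:-→d2:-→d3:-→d4:-→d5:-→d6:-→d7:-→d8:-→d9:-→d10:-→d11:-→d12:-→d13:-→d14:-→d15:-→d16:H5→d17:-→d18:-→d19:-→d20:H1 -> H1
  lookup 61.135.135.170: bits 001 walk d0:H3→d1:-→d2:-→d3:- -> H3
  lookup 5.53.160.27: bits 00000101001101011010 walk d0:H3→d1:-→d2:-→d3:-→d4:-→d5:-→d6:-→d7:-→d8:-→d9:-→d10:-→d11:-→d12:-→d13:-→d14:-→d15:-→d16:H5→d17:-→d18:-→d19:-→d20:H1 -> H1
  add 164.156.246.0/23 -> H2 at depth 23
  lookup 5.53.15.190: bits 0000010100110101 walk d0:H3→d1:-→d2:-→d3:-→d4:-→d5:-→d6:-→d7:-→d8:-→d9:-→d10:-→d11:-→d12:-→d13:-→d14:-→d15:-→d16:H5 -> H5
  add 44.232.40.0/23 -> H4 at depth 23
  add 5.53.160.62/31 -> H4 at depth 31

== LOOKUPS ==
["H3","H1","H1","H3","H1","H5"]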